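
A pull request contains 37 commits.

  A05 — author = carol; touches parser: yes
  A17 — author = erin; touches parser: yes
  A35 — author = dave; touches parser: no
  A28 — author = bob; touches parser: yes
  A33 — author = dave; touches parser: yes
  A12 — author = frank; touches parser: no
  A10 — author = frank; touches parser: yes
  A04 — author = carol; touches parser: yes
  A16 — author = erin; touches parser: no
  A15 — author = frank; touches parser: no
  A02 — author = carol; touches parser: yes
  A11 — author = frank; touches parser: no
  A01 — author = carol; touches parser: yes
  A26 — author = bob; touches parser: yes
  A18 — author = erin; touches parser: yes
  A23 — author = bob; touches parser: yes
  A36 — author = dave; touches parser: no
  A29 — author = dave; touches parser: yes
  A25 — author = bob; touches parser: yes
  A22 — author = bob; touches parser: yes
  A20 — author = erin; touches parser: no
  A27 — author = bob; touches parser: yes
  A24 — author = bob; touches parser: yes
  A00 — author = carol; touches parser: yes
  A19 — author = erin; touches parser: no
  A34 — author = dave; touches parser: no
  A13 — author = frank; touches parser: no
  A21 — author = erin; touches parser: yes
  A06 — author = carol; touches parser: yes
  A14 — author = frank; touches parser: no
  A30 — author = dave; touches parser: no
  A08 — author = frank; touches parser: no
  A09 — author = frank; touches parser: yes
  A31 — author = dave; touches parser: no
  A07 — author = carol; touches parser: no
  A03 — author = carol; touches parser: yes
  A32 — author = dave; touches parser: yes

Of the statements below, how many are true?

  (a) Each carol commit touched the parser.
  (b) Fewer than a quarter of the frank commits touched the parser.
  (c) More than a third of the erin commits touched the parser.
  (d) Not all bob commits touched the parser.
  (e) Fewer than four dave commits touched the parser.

(a) carol: |A| = 8, |A ∩ B| = 7; needs A ⊆ B, i.e. every element of A is in B (|A ∖ B| = 0) — false.
(b) frank: |A| = 8, |A ∩ B| = 2; needs |A ∩ B| / |A| < 1/4 — false.
(c) erin: |A| = 6, |A ∩ B| = 3; needs |A ∩ B| / |A| > 1/3 — true.
(d) bob: |A| = 7, |A ∩ B| = 7; needs A ⊄ B (|A ∖ B| ≥ 1) — false.
(e) dave: |A| = 8, |A ∩ B| = 3; needs |A ∩ B| < 4 — true.

2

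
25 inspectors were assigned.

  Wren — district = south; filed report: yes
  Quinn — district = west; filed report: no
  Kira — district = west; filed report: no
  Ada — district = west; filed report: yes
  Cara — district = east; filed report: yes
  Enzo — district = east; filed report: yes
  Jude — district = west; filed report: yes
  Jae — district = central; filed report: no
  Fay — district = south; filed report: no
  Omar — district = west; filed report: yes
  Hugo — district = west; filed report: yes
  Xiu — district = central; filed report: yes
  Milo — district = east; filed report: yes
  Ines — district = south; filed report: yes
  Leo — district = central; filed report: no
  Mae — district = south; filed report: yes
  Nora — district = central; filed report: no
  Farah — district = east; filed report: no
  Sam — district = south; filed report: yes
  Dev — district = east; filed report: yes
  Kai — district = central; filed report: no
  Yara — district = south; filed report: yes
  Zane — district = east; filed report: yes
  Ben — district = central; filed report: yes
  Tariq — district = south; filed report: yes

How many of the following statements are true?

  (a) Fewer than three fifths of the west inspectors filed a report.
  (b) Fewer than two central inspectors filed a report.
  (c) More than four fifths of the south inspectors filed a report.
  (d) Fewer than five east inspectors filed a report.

1

(a) west: |A| = 6, |A ∩ B| = 4; needs |A ∩ B| / |A| < 3/5 — false.
(b) central: |A| = 6, |A ∩ B| = 2; needs |A ∩ B| < 2 — false.
(c) south: |A| = 7, |A ∩ B| = 6; needs |A ∩ B| / |A| > 4/5 — true.
(d) east: |A| = 6, |A ∩ B| = 5; needs |A ∩ B| < 5 — false.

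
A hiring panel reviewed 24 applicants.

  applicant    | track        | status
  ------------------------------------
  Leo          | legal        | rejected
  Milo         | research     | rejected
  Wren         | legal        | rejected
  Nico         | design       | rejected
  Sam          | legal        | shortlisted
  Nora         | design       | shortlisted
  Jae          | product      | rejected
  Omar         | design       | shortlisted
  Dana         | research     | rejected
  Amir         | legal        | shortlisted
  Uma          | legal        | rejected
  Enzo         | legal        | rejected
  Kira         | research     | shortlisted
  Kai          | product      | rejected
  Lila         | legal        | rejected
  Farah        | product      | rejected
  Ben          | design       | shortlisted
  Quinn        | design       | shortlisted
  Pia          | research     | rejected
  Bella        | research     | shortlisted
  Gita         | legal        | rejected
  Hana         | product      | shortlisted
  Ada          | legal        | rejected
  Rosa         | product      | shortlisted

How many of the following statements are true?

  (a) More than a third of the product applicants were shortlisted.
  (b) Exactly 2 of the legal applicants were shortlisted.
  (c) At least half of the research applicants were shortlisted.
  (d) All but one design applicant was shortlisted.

(a) product: |A| = 5, |A ∩ B| = 2; needs |A ∩ B| / |A| > 1/3 — true.
(b) legal: |A| = 9, |A ∩ B| = 2; needs |A ∩ B| = 2 — true.
(c) research: |A| = 5, |A ∩ B| = 2; needs |A ∩ B| ≥ |A ∖ B| — false.
(d) design: |A| = 5, |A ∩ B| = 4; needs |A ∖ B| = 1 — true.

3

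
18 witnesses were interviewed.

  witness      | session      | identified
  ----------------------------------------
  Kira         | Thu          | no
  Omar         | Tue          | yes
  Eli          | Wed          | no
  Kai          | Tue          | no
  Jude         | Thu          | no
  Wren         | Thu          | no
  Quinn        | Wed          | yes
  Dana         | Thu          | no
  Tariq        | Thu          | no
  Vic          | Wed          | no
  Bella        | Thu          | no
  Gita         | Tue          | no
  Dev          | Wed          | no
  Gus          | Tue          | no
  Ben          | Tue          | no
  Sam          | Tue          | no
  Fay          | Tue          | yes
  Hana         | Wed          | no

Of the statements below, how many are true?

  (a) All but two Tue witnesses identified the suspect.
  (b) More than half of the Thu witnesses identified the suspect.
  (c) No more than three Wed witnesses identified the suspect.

(a) Tue: |A| = 7, |A ∩ B| = 2; needs |A ∖ B| = 2 — false.
(b) Thu: |A| = 6, |A ∩ B| = 0; needs |A ∩ B| > |A ∖ B| — false.
(c) Wed: |A| = 5, |A ∩ B| = 1; needs |A ∩ B| ≤ 3 — true.

1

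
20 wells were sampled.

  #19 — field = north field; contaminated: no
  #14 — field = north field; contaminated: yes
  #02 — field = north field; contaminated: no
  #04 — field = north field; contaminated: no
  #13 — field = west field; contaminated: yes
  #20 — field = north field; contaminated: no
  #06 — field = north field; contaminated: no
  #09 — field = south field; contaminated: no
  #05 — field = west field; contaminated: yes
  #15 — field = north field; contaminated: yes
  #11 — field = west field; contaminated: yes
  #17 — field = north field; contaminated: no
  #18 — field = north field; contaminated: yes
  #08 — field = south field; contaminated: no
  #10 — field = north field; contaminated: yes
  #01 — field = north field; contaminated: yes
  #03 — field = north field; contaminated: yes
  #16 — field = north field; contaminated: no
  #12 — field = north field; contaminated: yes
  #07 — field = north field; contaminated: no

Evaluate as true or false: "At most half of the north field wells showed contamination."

True

Truth condition: |A ∩ B| ≤ |A ∖ B|.
|A| = 15, |A ∩ B| = 7, |A ∖ B| = 8.
7 < 8, so the statement is true.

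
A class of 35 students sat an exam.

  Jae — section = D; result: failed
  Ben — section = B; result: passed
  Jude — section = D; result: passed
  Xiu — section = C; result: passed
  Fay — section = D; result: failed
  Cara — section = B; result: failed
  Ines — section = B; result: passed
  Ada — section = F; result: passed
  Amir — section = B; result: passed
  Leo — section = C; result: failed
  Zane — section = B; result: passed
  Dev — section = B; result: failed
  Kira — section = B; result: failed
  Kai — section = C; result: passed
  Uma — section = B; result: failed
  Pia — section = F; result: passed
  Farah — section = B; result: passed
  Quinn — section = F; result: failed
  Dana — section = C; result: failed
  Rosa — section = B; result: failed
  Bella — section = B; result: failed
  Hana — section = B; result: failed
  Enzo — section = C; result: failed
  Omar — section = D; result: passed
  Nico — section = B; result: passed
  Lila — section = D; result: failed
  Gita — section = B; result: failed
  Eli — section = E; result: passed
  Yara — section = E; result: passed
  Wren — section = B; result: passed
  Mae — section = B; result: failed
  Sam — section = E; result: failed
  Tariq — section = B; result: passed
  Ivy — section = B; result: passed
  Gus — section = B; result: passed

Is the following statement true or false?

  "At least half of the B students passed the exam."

True

Truth condition: |A ∩ B| ≥ |A ∖ B|.
|A| = 19, |A ∩ B| = 10, |A ∖ B| = 9.
10 > 9, so the statement is true.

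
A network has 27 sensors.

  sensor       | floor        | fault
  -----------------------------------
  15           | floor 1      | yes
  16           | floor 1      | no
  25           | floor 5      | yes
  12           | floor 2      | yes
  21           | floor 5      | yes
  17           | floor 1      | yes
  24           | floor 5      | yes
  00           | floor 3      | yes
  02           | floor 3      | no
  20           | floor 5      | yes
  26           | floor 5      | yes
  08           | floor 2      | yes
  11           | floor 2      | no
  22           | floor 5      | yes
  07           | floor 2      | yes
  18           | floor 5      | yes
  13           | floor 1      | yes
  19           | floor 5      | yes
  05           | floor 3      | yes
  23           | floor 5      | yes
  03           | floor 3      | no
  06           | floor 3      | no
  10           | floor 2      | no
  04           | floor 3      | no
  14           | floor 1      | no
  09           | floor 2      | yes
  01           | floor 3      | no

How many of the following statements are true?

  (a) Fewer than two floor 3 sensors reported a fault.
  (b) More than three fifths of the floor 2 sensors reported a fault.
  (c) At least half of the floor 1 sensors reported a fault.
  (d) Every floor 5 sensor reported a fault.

3

(a) floor 3: |A| = 7, |A ∩ B| = 2; needs |A ∩ B| < 2 — false.
(b) floor 2: |A| = 6, |A ∩ B| = 4; needs |A ∩ B| / |A| > 3/5 — true.
(c) floor 1: |A| = 5, |A ∩ B| = 3; needs |A ∩ B| ≥ |A ∖ B| — true.
(d) floor 5: |A| = 9, |A ∩ B| = 9; needs A ⊆ B, i.e. every element of A is in B (|A ∖ B| = 0) — true.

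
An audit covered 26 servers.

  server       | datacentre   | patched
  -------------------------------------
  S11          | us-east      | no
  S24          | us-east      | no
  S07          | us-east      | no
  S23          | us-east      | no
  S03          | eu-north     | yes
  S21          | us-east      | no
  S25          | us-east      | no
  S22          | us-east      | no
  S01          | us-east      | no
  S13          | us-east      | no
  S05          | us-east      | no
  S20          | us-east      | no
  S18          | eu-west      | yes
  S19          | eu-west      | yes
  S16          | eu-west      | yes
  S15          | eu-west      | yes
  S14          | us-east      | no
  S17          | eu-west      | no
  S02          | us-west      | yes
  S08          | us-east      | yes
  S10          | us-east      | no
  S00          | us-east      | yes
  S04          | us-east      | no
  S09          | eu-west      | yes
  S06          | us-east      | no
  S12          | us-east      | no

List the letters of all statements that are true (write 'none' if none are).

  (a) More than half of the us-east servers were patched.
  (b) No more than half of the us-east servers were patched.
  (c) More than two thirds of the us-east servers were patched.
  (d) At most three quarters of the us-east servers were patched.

|A| = 18, |A ∩ B| = 2, |A ∖ B| = 16.
(a) |A ∩ B| > |A ∖ B|: fails.
(b) |A ∩ B| ≤ |A ∖ B|: holds.
(c) |A ∩ B| / |A| > 2/3: fails.
(d) |A ∩ B| / |A| ≤ 3/4: holds.

(b), (d)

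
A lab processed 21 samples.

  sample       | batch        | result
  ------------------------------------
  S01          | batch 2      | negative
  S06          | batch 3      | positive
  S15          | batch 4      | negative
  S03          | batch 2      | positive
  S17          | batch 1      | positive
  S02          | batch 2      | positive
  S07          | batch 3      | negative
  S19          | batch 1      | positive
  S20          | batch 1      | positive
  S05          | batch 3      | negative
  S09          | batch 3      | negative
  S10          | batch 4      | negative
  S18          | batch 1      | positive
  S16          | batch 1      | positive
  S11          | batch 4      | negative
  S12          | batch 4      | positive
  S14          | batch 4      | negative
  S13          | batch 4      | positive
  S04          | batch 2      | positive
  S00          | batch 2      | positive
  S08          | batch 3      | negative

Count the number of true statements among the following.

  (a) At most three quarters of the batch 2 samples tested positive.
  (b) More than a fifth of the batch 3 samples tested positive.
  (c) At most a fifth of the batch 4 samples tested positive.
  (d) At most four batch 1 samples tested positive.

0

(a) batch 2: |A| = 5, |A ∩ B| = 4; needs |A ∩ B| / |A| ≤ 3/4 — false.
(b) batch 3: |A| = 5, |A ∩ B| = 1; needs |A ∩ B| / |A| > 1/5 — false.
(c) batch 4: |A| = 6, |A ∩ B| = 2; needs |A ∩ B| / |A| ≤ 1/5 — false.
(d) batch 1: |A| = 5, |A ∩ B| = 5; needs |A ∩ B| ≤ 4 — false.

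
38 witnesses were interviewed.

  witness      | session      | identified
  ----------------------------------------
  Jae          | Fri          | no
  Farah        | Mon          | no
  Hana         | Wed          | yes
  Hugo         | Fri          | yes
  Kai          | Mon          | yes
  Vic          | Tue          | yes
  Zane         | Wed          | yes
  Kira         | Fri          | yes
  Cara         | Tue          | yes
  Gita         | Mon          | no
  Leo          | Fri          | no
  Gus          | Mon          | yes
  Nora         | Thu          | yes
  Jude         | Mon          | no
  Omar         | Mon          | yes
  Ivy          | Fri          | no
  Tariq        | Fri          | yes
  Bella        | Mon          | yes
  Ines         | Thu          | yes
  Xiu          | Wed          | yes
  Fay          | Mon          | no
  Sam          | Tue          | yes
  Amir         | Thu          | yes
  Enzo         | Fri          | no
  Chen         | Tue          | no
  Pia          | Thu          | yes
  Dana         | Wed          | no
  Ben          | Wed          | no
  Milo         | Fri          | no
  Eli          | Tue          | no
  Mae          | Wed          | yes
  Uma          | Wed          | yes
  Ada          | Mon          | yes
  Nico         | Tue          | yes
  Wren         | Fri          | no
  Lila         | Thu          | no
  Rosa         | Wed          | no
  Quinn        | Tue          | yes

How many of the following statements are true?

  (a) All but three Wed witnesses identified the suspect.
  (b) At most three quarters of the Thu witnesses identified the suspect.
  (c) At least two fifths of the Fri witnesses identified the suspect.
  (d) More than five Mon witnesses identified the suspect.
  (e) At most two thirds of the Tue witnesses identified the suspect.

(a) Wed: |A| = 8, |A ∩ B| = 5; needs |A ∖ B| = 3 — true.
(b) Thu: |A| = 5, |A ∩ B| = 4; needs |A ∩ B| / |A| ≤ 3/4 — false.
(c) Fri: |A| = 9, |A ∩ B| = 3; needs |A ∩ B| / |A| ≥ 2/5 — false.
(d) Mon: |A| = 9, |A ∩ B| = 5; needs |A ∩ B| > 5 — false.
(e) Tue: |A| = 7, |A ∩ B| = 5; needs |A ∩ B| / |A| ≤ 2/3 — false.

1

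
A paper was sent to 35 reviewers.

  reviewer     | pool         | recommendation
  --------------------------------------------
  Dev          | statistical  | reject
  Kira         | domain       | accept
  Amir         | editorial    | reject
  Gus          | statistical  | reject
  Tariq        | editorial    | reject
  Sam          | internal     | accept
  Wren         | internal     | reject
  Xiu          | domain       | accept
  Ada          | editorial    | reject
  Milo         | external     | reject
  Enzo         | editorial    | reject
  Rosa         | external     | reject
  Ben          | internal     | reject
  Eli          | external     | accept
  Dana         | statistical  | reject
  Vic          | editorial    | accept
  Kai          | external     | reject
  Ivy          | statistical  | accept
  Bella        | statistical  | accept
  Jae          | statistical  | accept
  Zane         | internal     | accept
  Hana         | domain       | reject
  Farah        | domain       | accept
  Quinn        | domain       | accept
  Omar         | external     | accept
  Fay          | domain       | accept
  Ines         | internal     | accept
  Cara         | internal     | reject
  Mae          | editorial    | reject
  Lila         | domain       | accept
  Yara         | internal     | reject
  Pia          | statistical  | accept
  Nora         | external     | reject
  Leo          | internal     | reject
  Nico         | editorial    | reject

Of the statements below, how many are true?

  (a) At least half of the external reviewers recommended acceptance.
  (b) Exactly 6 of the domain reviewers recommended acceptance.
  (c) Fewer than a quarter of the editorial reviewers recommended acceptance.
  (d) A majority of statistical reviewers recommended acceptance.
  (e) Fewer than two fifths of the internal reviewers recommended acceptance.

4

(a) external: |A| = 6, |A ∩ B| = 2; needs |A ∩ B| ≥ |A ∖ B| — false.
(b) domain: |A| = 7, |A ∩ B| = 6; needs |A ∩ B| = 6 — true.
(c) editorial: |A| = 7, |A ∩ B| = 1; needs |A ∩ B| / |A| < 1/4 — true.
(d) statistical: |A| = 7, |A ∩ B| = 4; needs |A ∩ B| > |A ∖ B| — true.
(e) internal: |A| = 8, |A ∩ B| = 3; needs |A ∩ B| / |A| < 2/5 — true.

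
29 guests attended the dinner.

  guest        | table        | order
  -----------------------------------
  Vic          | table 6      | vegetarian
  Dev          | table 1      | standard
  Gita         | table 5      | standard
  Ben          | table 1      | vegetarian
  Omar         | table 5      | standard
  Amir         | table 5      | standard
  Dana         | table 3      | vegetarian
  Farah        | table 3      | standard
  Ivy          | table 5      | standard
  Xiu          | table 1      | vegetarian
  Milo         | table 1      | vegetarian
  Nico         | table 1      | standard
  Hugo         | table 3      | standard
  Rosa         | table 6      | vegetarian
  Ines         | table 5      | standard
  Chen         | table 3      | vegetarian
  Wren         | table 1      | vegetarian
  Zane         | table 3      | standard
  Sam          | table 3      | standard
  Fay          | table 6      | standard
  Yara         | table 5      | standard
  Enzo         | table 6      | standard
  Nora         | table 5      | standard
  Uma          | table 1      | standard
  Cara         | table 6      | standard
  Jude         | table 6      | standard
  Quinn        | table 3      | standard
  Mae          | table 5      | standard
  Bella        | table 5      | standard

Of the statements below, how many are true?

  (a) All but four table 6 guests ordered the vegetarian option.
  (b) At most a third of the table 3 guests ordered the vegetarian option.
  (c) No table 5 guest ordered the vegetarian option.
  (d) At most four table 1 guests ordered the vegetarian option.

4

(a) table 6: |A| = 6, |A ∩ B| = 2; needs |A ∖ B| = 4 — true.
(b) table 3: |A| = 7, |A ∩ B| = 2; needs |A ∩ B| / |A| ≤ 1/3 — true.
(c) table 5: |A| = 9, |A ∩ B| = 0; needs A ∩ B = ∅ (|A ∩ B| = 0) — true.
(d) table 1: |A| = 7, |A ∩ B| = 4; needs |A ∩ B| ≤ 4 — true.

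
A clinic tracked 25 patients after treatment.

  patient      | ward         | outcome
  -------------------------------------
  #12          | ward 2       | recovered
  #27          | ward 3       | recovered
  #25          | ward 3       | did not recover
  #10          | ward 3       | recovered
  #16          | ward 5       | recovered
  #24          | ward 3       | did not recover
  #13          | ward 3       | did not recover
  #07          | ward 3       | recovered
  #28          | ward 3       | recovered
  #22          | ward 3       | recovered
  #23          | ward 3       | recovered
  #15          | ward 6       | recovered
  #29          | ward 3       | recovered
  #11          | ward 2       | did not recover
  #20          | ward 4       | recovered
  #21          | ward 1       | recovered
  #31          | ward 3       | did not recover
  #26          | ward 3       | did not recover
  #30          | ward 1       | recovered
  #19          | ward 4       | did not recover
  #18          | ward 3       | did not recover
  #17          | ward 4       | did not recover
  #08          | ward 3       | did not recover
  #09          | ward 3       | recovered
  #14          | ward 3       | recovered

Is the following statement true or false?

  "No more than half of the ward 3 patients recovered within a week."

False

'No more than half of the ward 3 patients recovered within a week' holds iff |A ∩ B| ≤ |A ∖ B|.
|A| = 16, |A ∩ B| = 9, |A ∖ B| = 7.
9 > 7, so the statement is false.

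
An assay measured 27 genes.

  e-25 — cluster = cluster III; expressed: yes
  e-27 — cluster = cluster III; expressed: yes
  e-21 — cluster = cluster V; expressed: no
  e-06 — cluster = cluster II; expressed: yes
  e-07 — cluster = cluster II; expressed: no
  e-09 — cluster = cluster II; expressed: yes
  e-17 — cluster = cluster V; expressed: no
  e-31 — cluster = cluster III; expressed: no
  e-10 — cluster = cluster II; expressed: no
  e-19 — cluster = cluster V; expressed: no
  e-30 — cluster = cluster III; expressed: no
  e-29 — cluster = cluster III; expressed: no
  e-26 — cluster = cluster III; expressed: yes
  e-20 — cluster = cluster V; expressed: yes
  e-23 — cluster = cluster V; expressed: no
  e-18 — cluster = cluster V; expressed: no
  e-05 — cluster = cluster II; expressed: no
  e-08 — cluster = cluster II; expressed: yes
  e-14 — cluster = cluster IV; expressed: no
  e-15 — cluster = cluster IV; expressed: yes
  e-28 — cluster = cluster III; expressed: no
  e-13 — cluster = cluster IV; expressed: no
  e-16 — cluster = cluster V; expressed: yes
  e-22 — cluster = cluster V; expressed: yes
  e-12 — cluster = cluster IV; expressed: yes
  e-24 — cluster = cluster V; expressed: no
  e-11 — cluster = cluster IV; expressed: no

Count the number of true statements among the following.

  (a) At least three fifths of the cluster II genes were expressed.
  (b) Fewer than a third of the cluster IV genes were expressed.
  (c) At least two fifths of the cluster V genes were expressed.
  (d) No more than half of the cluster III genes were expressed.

1

(a) cluster II: |A| = 6, |A ∩ B| = 3; needs |A ∩ B| / |A| ≥ 3/5 — false.
(b) cluster IV: |A| = 5, |A ∩ B| = 2; needs |A ∩ B| / |A| < 1/3 — false.
(c) cluster V: |A| = 9, |A ∩ B| = 3; needs |A ∩ B| / |A| ≥ 2/5 — false.
(d) cluster III: |A| = 7, |A ∩ B| = 3; needs |A ∩ B| ≤ |A ∖ B| — true.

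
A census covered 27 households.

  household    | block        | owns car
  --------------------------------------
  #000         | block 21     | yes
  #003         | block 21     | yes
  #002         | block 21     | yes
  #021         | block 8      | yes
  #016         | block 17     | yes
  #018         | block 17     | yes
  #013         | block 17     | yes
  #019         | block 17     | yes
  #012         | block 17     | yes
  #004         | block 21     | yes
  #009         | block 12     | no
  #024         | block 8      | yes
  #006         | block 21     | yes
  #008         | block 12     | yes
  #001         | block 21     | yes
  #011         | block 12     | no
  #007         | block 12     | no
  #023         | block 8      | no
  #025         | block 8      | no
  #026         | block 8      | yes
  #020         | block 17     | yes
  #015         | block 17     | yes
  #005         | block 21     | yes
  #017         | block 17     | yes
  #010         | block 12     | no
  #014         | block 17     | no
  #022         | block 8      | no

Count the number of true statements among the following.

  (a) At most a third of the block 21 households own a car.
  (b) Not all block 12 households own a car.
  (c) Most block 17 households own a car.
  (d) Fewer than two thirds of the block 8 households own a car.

(a) block 21: |A| = 7, |A ∩ B| = 7; needs |A ∩ B| / |A| ≤ 1/3 — false.
(b) block 12: |A| = 5, |A ∩ B| = 1; needs A ⊄ B (|A ∖ B| ≥ 1) — true.
(c) block 17: |A| = 9, |A ∩ B| = 8; needs |A ∩ B| > |A ∖ B| — true.
(d) block 8: |A| = 6, |A ∩ B| = 3; needs |A ∩ B| / |A| < 2/3 — true.

3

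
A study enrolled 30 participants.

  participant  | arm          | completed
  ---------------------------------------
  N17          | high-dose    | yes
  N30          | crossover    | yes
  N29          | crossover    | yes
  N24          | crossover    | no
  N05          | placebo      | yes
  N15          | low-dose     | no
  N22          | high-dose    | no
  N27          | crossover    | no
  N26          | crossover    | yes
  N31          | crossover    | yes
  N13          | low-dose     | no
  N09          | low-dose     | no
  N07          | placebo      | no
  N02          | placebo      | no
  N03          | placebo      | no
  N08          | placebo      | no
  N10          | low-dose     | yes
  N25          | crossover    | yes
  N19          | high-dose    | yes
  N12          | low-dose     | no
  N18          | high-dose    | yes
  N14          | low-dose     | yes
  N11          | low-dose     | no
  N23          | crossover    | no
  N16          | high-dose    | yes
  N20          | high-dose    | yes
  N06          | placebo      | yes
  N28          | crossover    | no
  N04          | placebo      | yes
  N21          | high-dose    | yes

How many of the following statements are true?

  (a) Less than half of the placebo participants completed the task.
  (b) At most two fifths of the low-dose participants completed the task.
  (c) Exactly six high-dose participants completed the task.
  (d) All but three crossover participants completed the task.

(a) placebo: |A| = 7, |A ∩ B| = 3; needs |A ∩ B| < |A ∖ B| — true.
(b) low-dose: |A| = 7, |A ∩ B| = 2; needs |A ∩ B| / |A| ≤ 2/5 — true.
(c) high-dose: |A| = 7, |A ∩ B| = 6; needs |A ∩ B| = 6 — true.
(d) crossover: |A| = 9, |A ∩ B| = 5; needs |A ∖ B| = 3 — false.

3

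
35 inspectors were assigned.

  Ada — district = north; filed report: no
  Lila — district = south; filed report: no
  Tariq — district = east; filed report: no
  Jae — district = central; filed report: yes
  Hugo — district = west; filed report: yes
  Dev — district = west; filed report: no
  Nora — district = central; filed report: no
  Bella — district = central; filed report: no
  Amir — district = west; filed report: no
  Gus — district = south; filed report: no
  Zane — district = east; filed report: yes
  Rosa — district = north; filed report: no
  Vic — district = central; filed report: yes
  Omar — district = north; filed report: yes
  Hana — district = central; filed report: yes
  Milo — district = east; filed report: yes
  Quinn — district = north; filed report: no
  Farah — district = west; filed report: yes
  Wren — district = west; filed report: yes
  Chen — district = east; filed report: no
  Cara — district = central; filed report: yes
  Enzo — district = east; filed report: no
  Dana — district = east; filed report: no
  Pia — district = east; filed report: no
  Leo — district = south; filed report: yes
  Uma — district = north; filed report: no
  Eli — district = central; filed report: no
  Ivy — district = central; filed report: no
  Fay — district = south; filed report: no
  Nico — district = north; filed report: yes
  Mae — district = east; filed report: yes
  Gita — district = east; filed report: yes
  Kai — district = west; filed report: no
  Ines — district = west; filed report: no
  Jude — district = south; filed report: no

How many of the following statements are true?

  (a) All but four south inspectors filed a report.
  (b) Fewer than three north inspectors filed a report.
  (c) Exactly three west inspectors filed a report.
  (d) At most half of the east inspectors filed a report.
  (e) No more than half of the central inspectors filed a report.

(a) south: |A| = 5, |A ∩ B| = 1; needs |A ∖ B| = 4 — true.
(b) north: |A| = 6, |A ∩ B| = 2; needs |A ∩ B| < 3 — true.
(c) west: |A| = 7, |A ∩ B| = 3; needs |A ∩ B| = 3 — true.
(d) east: |A| = 9, |A ∩ B| = 4; needs |A ∩ B| ≤ |A ∖ B| — true.
(e) central: |A| = 8, |A ∩ B| = 4; needs |A ∩ B| ≤ |A ∖ B| — true.

5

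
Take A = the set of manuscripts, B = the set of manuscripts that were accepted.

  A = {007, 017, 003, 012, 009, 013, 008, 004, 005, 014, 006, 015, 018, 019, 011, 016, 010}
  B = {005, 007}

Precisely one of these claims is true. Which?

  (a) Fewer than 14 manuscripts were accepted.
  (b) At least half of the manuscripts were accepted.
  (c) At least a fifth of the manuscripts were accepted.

|A| = 17, |A ∩ B| = 2, |A ∖ B| = 15.
(a) requires |A ∩ B| < 14: true.
(b) requires |A ∩ B| ≥ |A ∖ B|: false.
(c) requires |A ∩ B| / |A| ≥ 1/5: false.

(a)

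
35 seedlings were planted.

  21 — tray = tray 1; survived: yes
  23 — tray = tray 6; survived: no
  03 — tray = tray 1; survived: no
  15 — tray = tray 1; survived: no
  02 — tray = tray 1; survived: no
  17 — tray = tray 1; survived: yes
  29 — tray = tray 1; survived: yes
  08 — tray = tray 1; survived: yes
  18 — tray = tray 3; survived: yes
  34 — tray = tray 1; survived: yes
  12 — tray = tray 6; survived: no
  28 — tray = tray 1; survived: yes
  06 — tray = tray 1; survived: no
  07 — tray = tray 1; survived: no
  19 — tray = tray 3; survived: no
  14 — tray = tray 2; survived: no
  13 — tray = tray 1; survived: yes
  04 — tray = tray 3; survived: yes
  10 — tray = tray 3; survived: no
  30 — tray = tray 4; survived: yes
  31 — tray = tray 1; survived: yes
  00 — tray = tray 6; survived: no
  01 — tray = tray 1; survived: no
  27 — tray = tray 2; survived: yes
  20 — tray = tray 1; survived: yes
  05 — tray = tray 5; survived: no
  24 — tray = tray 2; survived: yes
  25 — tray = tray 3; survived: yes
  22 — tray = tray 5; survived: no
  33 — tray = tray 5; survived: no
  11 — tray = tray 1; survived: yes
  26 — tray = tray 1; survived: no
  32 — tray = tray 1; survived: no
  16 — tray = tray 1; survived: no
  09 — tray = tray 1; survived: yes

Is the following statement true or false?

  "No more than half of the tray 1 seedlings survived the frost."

False

The determiner here denotes the relation: |A ∩ B| ≤ |A ∖ B|.
|A| = 20, |A ∩ B| = 11, |A ∖ B| = 9.
11 > 9, so the statement is false.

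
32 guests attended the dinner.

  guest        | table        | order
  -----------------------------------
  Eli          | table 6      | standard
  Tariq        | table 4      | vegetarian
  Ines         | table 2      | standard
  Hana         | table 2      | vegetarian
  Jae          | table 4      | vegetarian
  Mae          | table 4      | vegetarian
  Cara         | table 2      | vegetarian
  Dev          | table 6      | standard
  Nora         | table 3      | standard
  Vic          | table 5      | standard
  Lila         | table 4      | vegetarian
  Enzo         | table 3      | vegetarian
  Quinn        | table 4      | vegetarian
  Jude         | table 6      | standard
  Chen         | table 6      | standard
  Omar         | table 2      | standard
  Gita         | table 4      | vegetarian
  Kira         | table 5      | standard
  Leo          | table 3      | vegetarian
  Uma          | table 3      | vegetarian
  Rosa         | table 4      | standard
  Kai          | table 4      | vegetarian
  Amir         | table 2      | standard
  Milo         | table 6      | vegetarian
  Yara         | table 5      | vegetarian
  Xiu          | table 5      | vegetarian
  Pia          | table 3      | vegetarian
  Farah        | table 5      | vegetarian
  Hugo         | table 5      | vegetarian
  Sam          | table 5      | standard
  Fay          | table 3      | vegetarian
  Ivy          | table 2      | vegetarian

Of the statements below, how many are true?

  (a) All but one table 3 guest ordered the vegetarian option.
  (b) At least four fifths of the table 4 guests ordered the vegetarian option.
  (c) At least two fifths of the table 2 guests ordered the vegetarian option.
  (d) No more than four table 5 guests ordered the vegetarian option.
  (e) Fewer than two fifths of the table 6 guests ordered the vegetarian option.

(a) table 3: |A| = 6, |A ∩ B| = 5; needs |A ∖ B| = 1 — true.
(b) table 4: |A| = 8, |A ∩ B| = 7; needs |A ∩ B| / |A| ≥ 4/5 — true.
(c) table 2: |A| = 6, |A ∩ B| = 3; needs |A ∩ B| / |A| ≥ 2/5 — true.
(d) table 5: |A| = 7, |A ∩ B| = 4; needs |A ∩ B| ≤ 4 — true.
(e) table 6: |A| = 5, |A ∩ B| = 1; needs |A ∩ B| / |A| < 2/5 — true.

5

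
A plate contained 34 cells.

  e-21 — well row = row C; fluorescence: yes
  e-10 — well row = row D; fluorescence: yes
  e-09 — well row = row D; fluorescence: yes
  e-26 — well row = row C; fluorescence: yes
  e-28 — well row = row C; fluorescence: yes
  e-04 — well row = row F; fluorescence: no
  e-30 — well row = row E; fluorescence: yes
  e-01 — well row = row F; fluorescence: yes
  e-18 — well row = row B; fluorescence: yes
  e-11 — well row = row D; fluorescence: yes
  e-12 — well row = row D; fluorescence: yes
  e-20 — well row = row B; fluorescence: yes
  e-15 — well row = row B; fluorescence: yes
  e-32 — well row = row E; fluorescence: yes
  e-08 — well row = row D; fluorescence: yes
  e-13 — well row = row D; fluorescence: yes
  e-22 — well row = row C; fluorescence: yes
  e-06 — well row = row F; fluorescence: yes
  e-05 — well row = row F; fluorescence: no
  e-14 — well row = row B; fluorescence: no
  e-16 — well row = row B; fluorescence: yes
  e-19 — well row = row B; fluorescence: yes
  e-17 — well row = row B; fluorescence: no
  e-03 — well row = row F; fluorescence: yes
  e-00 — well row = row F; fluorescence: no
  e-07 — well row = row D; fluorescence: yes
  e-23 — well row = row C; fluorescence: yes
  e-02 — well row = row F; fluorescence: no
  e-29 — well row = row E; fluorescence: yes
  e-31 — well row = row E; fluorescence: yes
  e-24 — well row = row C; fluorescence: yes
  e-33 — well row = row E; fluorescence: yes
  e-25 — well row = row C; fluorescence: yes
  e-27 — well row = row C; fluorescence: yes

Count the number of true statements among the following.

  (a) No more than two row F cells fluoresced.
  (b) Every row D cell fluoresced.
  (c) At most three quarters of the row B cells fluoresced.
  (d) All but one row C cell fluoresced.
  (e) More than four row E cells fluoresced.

3

(a) row F: |A| = 7, |A ∩ B| = 3; needs |A ∩ B| ≤ 2 — false.
(b) row D: |A| = 7, |A ∩ B| = 7; needs A ⊆ B, i.e. every element of A is in B (|A ∖ B| = 0) — true.
(c) row B: |A| = 7, |A ∩ B| = 5; needs |A ∩ B| / |A| ≤ 3/4 — true.
(d) row C: |A| = 8, |A ∩ B| = 8; needs |A ∖ B| = 1 — false.
(e) row E: |A| = 5, |A ∩ B| = 5; needs |A ∩ B| > 4 — true.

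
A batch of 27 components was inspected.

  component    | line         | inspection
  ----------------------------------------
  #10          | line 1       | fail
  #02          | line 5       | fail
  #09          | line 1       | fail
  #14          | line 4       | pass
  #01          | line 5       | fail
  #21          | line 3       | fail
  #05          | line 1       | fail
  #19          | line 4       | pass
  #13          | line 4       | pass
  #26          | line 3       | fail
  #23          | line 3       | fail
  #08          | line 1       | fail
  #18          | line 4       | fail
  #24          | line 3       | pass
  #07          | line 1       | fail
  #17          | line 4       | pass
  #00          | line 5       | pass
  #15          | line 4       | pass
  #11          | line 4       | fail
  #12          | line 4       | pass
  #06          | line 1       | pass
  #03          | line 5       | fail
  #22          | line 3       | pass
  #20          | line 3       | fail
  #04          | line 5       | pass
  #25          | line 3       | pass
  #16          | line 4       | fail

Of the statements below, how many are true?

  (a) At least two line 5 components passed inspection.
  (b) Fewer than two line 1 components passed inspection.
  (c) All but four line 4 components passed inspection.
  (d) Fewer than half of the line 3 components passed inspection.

3

(a) line 5: |A| = 5, |A ∩ B| = 2; needs |A ∩ B| ≥ 2 — true.
(b) line 1: |A| = 6, |A ∩ B| = 1; needs |A ∩ B| < 2 — true.
(c) line 4: |A| = 9, |A ∩ B| = 6; needs |A ∖ B| = 4 — false.
(d) line 3: |A| = 7, |A ∩ B| = 3; needs |A ∩ B| < |A ∖ B| — true.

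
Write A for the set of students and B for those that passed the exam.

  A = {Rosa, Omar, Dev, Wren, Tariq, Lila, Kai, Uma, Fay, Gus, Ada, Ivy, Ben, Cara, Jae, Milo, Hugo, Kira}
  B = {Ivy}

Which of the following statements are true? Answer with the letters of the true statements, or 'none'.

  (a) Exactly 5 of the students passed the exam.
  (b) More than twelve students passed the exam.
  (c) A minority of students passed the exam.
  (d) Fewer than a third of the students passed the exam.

|A| = 18, |A ∩ B| = 1, |A ∖ B| = 17.
(a) |A ∩ B| = 5: fails.
(b) |A ∩ B| > 12: fails.
(c) |A ∩ B| < |A ∖ B|: holds.
(d) |A ∩ B| / |A| < 1/3: holds.

(c), (d)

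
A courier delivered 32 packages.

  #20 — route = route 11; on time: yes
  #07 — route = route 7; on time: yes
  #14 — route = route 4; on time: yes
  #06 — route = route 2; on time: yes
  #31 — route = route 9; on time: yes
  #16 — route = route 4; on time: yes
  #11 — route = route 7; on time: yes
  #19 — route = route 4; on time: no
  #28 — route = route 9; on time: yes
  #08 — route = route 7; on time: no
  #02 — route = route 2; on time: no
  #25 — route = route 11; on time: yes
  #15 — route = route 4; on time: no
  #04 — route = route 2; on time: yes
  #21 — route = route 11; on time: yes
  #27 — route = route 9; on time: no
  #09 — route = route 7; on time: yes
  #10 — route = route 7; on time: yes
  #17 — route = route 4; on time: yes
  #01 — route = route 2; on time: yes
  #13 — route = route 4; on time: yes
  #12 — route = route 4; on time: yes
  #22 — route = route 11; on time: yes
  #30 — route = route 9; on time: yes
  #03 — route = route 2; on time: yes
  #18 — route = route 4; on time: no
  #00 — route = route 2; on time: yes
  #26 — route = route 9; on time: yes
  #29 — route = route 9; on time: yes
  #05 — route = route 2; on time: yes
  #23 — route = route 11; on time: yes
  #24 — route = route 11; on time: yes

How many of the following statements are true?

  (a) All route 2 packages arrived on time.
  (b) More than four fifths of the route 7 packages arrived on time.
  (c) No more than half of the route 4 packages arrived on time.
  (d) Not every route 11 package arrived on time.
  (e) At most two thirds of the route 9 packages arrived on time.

0

(a) route 2: |A| = 7, |A ∩ B| = 6; needs A ⊆ B, i.e. every element of A is in B (|A ∖ B| = 0) — false.
(b) route 7: |A| = 5, |A ∩ B| = 4; needs |A ∩ B| / |A| > 4/5 — false.
(c) route 4: |A| = 8, |A ∩ B| = 5; needs |A ∩ B| ≤ |A ∖ B| — false.
(d) route 11: |A| = 6, |A ∩ B| = 6; needs A ⊄ B (|A ∖ B| ≥ 1) — false.
(e) route 9: |A| = 6, |A ∩ B| = 5; needs |A ∩ B| / |A| ≤ 2/3 — false.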